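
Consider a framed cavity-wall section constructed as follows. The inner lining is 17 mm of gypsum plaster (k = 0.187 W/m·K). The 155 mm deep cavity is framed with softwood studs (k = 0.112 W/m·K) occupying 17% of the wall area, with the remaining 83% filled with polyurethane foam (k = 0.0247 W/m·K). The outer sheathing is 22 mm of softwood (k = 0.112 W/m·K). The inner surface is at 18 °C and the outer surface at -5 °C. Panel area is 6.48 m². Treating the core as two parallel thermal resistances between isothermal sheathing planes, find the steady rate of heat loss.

Sheathing layers in series; stud and cavity paths in parallel between them.
R_inner = 0.017/(0.187×6.48) = 0.01403 K/W
R_stud  = 0.155/(0.112×0.17×6.48) = 1.256 K/W
R_cav   = 0.155/(0.0247×0.83×6.48) = 1.167 K/W
1/R_core = 1/R_stud + 1/R_cav → R_core = 0.6049 K/W
R_outer = 0.022/(0.112×6.48) = 0.03031 K/W
R_total = 0.6493 K/W
Q = ΔT/R_total = 23/0.6493

Q ≈ 35.4 W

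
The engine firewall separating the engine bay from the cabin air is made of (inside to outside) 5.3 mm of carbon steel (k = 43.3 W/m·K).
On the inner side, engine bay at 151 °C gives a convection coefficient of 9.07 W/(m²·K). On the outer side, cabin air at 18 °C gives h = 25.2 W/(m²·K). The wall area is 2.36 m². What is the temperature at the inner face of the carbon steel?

T ≈ 53.3 °C

Thermal resistances in series:
R_inner film = 1/(h_i·A) = 1/(9.07×2.36) = 0.04672 K/W
R_carbon steel = L/(kA) = 0.0053/(43.3×2.36) = 5.187×10^-5 K/W
R_outer film = 1/(h_o·A) = 1/(25.2×2.36) = 0.01681 K/W
R_total = 0.06358 K/W;  Q = ΔT/R_total = 133/0.06358 = 2092 W
T_interface = T_inner − Q·ΣR(inner→interface) = 151 − 2090×0.04672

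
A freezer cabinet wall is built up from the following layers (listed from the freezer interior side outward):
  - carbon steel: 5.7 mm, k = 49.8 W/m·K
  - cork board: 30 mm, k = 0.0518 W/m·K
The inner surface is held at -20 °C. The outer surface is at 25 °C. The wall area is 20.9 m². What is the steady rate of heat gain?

Using the resistance-network approach (series):
R_carbon steel = L/(kA) = 0.0057/(49.8×20.9) = 5.476×10^-6 K/W
R_cork board = L/(kA) = 0.03/(0.0518×20.9) = 0.02771 K/W
R_total = 0.02772 K/W
Q = ΔT / R_total = 45 / 0.02772

Q ≈ 1620 W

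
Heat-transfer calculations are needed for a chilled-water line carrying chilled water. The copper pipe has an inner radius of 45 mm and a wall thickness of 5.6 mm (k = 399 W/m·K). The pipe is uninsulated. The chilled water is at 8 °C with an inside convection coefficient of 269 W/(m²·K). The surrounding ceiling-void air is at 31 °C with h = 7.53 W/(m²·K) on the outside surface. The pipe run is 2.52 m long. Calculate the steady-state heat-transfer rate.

Q ≈ 135 W

Radial resistances (cylindrical: R_cond = ln(r_o/r_i)/(2πkL), R_conv = 1/(h·2πrL)):
R_inner film = 1/(h_i·2πr₁L) = 1/(269×2π×0.045×2.52) = 0.005217 K/W
R_copper pipe wall = ln(50.6/45)/(2π×399×2.52) = 1.857×10^-5 K/W
R_outer film = 1/(h_o·2πr_oL) = 1/(7.53×2π×0.0506×2.52) = 0.1658 K/W
R_total = 0.171 K/W
Q = ΔT/R_total = 23/0.171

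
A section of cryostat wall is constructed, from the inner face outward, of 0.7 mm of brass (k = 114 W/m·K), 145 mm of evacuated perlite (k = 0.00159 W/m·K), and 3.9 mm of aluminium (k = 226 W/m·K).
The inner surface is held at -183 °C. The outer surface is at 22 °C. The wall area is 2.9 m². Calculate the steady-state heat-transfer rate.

Q ≈ 6.52 W

Thermal resistances in series:
R_brass = L/(kA) = 0.0007/(114×2.9) = 2.117×10^-6 K/W
R_evacuated perlite = L/(kA) = 0.145/(0.00159×2.9) = 31.45 K/W
R_aluminium = L/(kA) = 0.0039/(226×2.9) = 5.951×10^-6 K/W
R_total = 31.45 K/W
Q = ΔT / R_total = 205 / 31.45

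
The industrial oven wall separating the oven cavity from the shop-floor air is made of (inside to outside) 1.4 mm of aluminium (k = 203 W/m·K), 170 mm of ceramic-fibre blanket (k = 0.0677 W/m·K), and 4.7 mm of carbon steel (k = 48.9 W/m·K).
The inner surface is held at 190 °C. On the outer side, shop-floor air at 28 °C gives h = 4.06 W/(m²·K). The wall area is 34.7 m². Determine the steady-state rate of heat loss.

Treating each layer as a thermal resistance in series:
R_aluminium = L/(kA) = 0.0014/(203×34.7) = 1.987×10^-7 K/W
R_ceramic-fibre blanket = L/(kA) = 0.17/(0.0677×34.7) = 0.07237 K/W
R_carbon steel = L/(kA) = 0.0047/(48.9×34.7) = 2.77×10^-6 K/W
R_outer film = 1/(h_o·A) = 1/(4.06×34.7) = 0.007098 K/W
R_total = 0.07947 K/W
Q = ΔT / R_total = 162 / 0.07947

Q ≈ 2040 W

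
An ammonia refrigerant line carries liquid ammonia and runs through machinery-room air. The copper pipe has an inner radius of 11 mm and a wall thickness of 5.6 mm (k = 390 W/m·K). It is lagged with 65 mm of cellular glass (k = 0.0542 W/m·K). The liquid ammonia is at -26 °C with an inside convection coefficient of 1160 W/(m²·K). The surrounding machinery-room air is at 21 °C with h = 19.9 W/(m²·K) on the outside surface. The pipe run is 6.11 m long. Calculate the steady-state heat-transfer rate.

For a radial system each layer contributes R = ln(r_out/r_in)/(2πkL); films add R = 1/(hA).
R_inner film = 1/(h_i·2πr₁L) = 1/(1160×2π×0.011×6.11) = 0.002041 K/W
R_copper pipe wall = ln(16.6/11)/(2π×390×6.11) = 2.748×10^-5 K/W
R_cellular glass = ln(81.6/16.6)/(2π×0.0542×6.11) = 0.7653 K/W
R_outer film = 1/(h_o·2πr_oL) = 1/(19.9×2π×0.0816×6.11) = 0.01604 K/W
R_total = 0.7834 K/W
Q = ΔT/R_total = 47/0.7834

Q ≈ 60 W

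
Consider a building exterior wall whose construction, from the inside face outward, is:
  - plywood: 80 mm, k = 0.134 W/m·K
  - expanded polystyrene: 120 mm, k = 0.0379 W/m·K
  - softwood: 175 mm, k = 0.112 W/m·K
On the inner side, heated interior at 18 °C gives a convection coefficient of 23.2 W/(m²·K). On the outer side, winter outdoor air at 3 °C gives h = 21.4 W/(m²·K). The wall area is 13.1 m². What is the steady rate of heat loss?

Q ≈ 36.3 W

Series thermal resistances:
R_inner film = 1/(h_i·A) = 1/(23.2×13.1) = 0.00329 K/W
R_plywood = L/(kA) = 0.08/(0.134×13.1) = 0.04557 K/W
R_expanded polystyrene = L/(kA) = 0.12/(0.0379×13.1) = 0.2417 K/W
R_softwood = L/(kA) = 0.175/(0.112×13.1) = 0.1193 K/W
R_outer film = 1/(h_o·A) = 1/(21.4×13.1) = 0.003567 K/W
R_total = 0.4134 K/W
Q = ΔT / R_total = 15 / 0.4134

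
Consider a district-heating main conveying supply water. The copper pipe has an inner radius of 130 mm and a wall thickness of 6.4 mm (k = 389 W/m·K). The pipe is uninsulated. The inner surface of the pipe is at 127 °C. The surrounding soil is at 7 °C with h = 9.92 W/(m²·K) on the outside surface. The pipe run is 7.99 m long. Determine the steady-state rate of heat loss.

Radial resistances (cylindrical: R_cond = ln(r_o/r_i)/(2πkL), R_conv = 1/(h·2πrL)):
R_copper pipe wall = ln(136.4/130)/(2π×389×7.99) = 2.461×10^-6 K/W
R_outer film = 1/(h_o·2πr_oL) = 1/(9.92×2π×0.1364×7.99) = 0.01472 K/W
R_total = 0.01472 K/W
Q = ΔT/R_total = 120/0.01472

Q ≈ 8150 W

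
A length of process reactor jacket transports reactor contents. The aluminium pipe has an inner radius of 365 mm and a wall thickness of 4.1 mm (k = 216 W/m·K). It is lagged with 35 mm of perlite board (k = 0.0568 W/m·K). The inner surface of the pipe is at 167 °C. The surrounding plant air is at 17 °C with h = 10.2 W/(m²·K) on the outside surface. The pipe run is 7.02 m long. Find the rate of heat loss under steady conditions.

Cylindrical conduction, so R = ln(r₂/r₁)/(2πkL) per layer, in series:
R_aluminium pipe wall = ln(369.1/365)/(2π×216×7.02) = 1.172×10^-6 K/W
R_perlite board = ln(404.1/369.1)/(2π×0.0568×7.02) = 0.03616 K/W
R_outer film = 1/(h_o·2πr_oL) = 1/(10.2×2π×0.4041×7.02) = 0.0055 K/W
R_total = 0.04166 K/W
Q = ΔT/R_total = 150/0.04166

Q ≈ 3600 W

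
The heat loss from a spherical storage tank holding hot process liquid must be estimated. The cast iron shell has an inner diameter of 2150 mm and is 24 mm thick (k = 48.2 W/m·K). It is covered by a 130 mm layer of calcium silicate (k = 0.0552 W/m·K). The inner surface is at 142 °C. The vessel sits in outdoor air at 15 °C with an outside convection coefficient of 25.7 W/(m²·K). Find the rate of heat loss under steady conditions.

Q ≈ 902 W

Radial (spherical) resistances in series:
R_cast iron shell = (1/1.075 − 1/1.099)/(4π×48.2) = 3.354×10^-5 K/W
R_calcium silicate = (1/1.099 − 1/1.229)/(4π×0.0552) = 0.1388 K/W
R_outer film = 1/(h·4πr_o²) = 1/(25.7×4π×1.229²) = 0.00205 K/W
R_total = 0.1408 K/W
Q = ΔT/R_total = 127/0.1408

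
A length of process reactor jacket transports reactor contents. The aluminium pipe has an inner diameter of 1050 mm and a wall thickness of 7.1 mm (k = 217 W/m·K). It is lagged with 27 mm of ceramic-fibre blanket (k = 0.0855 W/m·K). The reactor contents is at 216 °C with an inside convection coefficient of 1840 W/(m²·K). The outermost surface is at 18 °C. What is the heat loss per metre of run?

Treating each annulus and film as a series resistance:
R_inner film = 1/(h_i·2πr₁L) = 1/(1840×2π×0.525×1) = 1.648×10^-4 K/W
R_aluminium pipe wall = ln(532.1/525)/(2π×217×1) = 9.852×10^-6 K/W
R_ceramic-fibre blanket = ln(559.1/532.1)/(2π×0.0855×1) = 0.09214 K/W
R_total = 0.09231 K/W
Q = ΔT/R_total = 198/0.09231

q′ ≈ 2140 W/m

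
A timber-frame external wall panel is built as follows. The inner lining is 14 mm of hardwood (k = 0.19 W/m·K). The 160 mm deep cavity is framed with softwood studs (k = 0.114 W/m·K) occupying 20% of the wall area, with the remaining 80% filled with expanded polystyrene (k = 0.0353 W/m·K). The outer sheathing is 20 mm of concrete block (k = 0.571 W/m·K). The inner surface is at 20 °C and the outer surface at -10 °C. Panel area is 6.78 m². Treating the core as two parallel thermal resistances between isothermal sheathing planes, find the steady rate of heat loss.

Q ≈ 62.7 W

Sheathing layers in series; stud and cavity paths in parallel between them.
R_inner = 0.014/(0.19×6.78) = 0.01087 K/W
R_stud  = 0.16/(0.114×0.2×6.78) = 1.035 K/W
R_cav   = 0.16/(0.0353×0.8×6.78) = 0.8357 K/W
1/R_core = 1/R_stud + 1/R_cav → R_core = 0.4624 K/W
R_outer = 0.02/(0.571×6.78) = 0.005166 K/W
R_total = 0.4784 K/W
Q = ΔT/R_total = 30/0.4784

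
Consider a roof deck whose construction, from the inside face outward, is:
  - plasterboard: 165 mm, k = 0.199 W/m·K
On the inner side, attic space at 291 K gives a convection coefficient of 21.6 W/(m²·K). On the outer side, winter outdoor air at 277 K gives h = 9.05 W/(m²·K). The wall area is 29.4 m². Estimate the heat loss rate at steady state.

Q ≈ 417 W

Thermal resistances in series:
R_inner film = 1/(h_i·A) = 1/(21.6×29.4) = 0.001575 K/W
R_plasterboard = L/(kA) = 0.165/(0.199×29.4) = 0.0282 K/W
R_outer film = 1/(h_o·A) = 1/(9.05×29.4) = 0.003758 K/W
R_total = 0.03354 K/W
Q = ΔT / R_total = 14 / 0.03354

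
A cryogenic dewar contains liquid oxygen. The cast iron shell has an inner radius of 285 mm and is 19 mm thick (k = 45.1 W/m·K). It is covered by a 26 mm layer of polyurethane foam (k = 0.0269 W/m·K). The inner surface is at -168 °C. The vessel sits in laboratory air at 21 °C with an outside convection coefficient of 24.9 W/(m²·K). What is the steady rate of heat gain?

Spherical conduction: R = (1/r_in − 1/r_out)/(4πk) per layer; series-sum.
R_cast iron shell = (1/0.285 − 1/0.304)/(4π×45.1) = 3.869×10^-4 K/W
R_polyurethane foam = (1/0.304 − 1/0.33)/(4π×0.0269) = 0.7667 K/W
R_outer film = 1/(h·4πr_o²) = 1/(24.9×4π×0.33²) = 0.02935 K/W
R_total = 0.7964 K/W
Q = ΔT/R_total = 189/0.7964

Q ≈ 237 W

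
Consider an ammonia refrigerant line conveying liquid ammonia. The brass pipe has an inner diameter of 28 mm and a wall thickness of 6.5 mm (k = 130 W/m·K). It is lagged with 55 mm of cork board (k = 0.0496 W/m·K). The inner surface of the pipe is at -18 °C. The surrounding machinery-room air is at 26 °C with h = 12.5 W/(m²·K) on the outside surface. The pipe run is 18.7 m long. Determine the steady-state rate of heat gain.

Treating each annulus and film as a series resistance:
R_brass pipe wall = ln(20.5/14)/(2π×130×18.7) = 2.497×10^-5 K/W
R_cork board = ln(75.5/20.5)/(2π×0.0496×18.7) = 0.2237 K/W
R_outer film = 1/(h_o·2πr_oL) = 1/(12.5×2π×0.0755×18.7) = 0.009018 K/W
R_total = 0.2327 K/W
Q = ΔT/R_total = 44/0.2327

Q ≈ 189 W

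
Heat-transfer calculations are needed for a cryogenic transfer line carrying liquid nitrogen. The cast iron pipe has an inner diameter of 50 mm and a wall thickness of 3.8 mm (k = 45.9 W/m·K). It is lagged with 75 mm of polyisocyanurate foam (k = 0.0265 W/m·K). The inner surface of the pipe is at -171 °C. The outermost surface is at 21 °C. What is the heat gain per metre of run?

q′ ≈ 24.9 W/m

Cylindrical conduction, so R = ln(r₂/r₁)/(2πkL) per layer, in series:
R_cast iron pipe wall = ln(28.8/25)/(2π×45.9×1) = 4.906×10^-4 K/W
R_polyisocyanurate foam = ln(103.8/28.8)/(2π×0.0265×1) = 7.7 K/W
R_total = 7.701 K/W
Q = ΔT/R_total = 192/7.701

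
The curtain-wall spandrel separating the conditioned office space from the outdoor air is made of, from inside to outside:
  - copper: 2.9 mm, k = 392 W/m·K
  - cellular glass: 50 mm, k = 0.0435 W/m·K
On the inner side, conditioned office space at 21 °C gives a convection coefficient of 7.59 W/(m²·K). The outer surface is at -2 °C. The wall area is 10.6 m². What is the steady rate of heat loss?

Q ≈ 190 W

Model the wall as resistances in series:
R_inner film = 1/(h_i·A) = 1/(7.59×10.6) = 0.01243 K/W
R_copper = L/(kA) = 0.0029/(392×10.6) = 6.979×10^-7 K/W
R_cellular glass = L/(kA) = 0.05/(0.0435×10.6) = 0.1084 K/W
R_total = 0.1209 K/W
Q = ΔT / R_total = 23 / 0.1209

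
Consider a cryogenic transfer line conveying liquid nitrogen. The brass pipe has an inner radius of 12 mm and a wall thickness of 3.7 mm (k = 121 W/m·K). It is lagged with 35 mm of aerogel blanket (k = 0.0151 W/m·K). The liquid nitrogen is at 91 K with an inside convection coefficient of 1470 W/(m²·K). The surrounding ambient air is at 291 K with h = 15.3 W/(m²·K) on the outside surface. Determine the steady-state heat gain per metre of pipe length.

Per-layer cylindrical resistances, series-summed:
R_inner film = 1/(h_i·2πr₁L) = 1/(1470×2π×0.012×1) = 0.009022 K/W
R_brass pipe wall = ln(15.7/12)/(2π×121×1) = 3.535×10^-4 K/W
R_aerogel blanket = ln(50.7/15.7)/(2π×0.0151×1) = 12.36 K/W
R_outer film = 1/(h_o·2πr_oL) = 1/(15.3×2π×0.0507×1) = 0.2052 K/W
R_total = 12.57 K/W
Q = ΔT/R_total = 200/12.57

q′ ≈ 15.9 W/m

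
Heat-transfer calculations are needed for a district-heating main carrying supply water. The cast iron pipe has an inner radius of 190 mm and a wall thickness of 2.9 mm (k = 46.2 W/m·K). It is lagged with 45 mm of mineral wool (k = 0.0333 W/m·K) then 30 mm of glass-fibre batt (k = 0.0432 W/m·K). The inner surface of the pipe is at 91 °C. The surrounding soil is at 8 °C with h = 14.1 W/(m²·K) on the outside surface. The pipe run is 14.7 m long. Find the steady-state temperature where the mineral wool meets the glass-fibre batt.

T ≈ 34.9 °C

Cylindrical conduction, so R = ln(r₂/r₁)/(2πkL) per layer, in series:
R_cast iron pipe wall = ln(192.9/190)/(2π×46.2×14.7) = 3.55×10^-6 K/W
R_mineral wool = ln(237.9/192.9)/(2π×0.0333×14.7) = 0.06817 K/W
R_glass-fibre batt = ln(267.9/237.9)/(2π×0.0432×14.7) = 0.02976 K/W
R_outer film = 1/(h_o·2πr_oL) = 1/(14.1×2π×0.2679×14.7) = 0.002866 K/W
R_total = 0.1008 K/W
Q = ΔT/R_total = 83/0.1008
Q = 823 W
T_interface = T_inner − Q·ΣR(inner→interface) = 91 − 823×0.06818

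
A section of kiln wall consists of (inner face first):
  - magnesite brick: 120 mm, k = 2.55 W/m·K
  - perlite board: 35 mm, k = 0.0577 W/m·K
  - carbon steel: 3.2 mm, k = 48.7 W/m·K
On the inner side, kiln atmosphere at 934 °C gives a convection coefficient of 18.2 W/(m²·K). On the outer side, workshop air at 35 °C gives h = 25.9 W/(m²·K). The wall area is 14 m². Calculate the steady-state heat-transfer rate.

Treating each layer as a thermal resistance in series:
R_inner film = 1/(h_i·A) = 1/(18.2×14) = 0.003925 K/W
R_magnesite brick = L/(kA) = 0.12/(2.55×14) = 0.003361 K/W
R_perlite board = L/(kA) = 0.035/(0.0577×14) = 0.04333 K/W
R_carbon steel = L/(kA) = 0.0032/(48.7×14) = 4.693×10^-6 K/W
R_outer film = 1/(h_o·A) = 1/(25.9×14) = 0.002758 K/W
R_total = 0.05338 K/W
Q = ΔT / R_total = 899 / 0.05338

Q ≈ 16800 W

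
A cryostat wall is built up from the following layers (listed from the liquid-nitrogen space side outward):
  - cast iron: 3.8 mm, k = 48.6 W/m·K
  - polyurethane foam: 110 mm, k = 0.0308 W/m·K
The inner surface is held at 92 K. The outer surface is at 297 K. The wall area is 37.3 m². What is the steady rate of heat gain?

Q ≈ 2140 W

Treating each layer as a thermal resistance in series:
R_cast iron = L/(kA) = 0.0038/(48.6×37.3) = 2.096×10^-6 K/W
R_polyurethane foam = L/(kA) = 0.11/(0.0308×37.3) = 0.09575 K/W
R_total = 0.09575 K/W
Q = ΔT / R_total = 205 / 0.09575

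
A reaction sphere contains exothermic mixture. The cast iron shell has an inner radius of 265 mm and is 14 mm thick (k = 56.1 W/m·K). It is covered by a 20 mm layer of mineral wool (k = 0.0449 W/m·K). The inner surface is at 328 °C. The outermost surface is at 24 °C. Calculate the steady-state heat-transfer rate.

Q ≈ 715 W

For a spherical shell R = (1/r₁ − 1/r₂)/(4πk); film R = 1/(h·4πr²). In series:
R_cast iron shell = (1/0.265 − 1/0.279)/(4π×56.1) = 2.686×10^-4 K/W
R_mineral wool = (1/0.279 − 1/0.299)/(4π×0.0449) = 0.4249 K/W
R_total = 0.4252 K/W
Q = ΔT/R_total = 304/0.4252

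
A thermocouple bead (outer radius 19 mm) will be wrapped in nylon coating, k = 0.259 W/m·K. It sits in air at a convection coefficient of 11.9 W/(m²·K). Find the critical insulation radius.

r_cr ≈ 43.5 mm

For a sphere r_cr = 2k/h = 2×0.259/11.9
r_cr = 43.5 mm; since the bare radius (19 mm) is below r_cr, adding a thin layer of insulation will *increase* heat loss.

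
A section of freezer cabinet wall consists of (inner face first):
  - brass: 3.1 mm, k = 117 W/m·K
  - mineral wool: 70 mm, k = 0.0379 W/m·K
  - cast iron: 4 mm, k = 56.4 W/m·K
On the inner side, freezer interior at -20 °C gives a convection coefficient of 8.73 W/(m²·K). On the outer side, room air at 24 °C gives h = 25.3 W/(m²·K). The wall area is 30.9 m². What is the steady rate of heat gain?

Treating each layer as a thermal resistance in series:
R_inner film = 1/(h_i·A) = 1/(8.73×30.9) = 0.003707 K/W
R_brass = L/(kA) = 0.0031/(117×30.9) = 8.575×10^-7 K/W
R_mineral wool = L/(kA) = 0.07/(0.0379×30.9) = 0.05977 K/W
R_cast iron = L/(kA) = 0.004/(56.4×30.9) = 2.295×10^-6 K/W
R_outer film = 1/(h_o·A) = 1/(25.3×30.9) = 0.001279 K/W
R_total = 0.06476 K/W
Q = ΔT / R_total = 44 / 0.06476

Q ≈ 679 W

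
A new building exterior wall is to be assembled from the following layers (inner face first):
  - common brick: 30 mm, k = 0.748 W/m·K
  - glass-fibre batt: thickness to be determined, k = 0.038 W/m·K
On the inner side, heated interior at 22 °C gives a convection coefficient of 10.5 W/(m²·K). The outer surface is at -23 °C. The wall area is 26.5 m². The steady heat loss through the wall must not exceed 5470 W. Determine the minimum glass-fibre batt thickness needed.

L ≈ 3.14 mm

Series thermal resistances:
R_inner film = 1/(h_i·A) = 1/(10.5×26.5) = 0.003594 K/W
R_common brick = L/(kA) = 0.03/(0.748×26.5) = 0.001513 K/W
Sum of the known resistances R_other = 0.005107 K/W
Required total resistance R_tot = ΔT/Q_allow = 45/5470 = 0.008227 K/W
R_glass-fibre batt = R_tot − R_other = 0.003119 K/W
L = R·k·A = 0.003119×0.038×26.5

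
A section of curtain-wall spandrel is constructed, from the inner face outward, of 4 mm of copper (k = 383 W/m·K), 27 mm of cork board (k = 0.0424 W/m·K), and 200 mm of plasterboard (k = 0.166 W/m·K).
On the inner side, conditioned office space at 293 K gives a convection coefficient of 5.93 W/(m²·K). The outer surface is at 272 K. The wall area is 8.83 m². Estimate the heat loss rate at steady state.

Q ≈ 92.2 W

Thermal resistances in series:
R_inner film = 1/(h_i·A) = 1/(5.93×8.83) = 0.0191 K/W
R_copper = L/(kA) = 0.004/(383×8.83) = 1.183×10^-6 K/W
R_cork board = L/(kA) = 0.027/(0.0424×8.83) = 0.07212 K/W
R_plasterboard = L/(kA) = 0.2/(0.166×8.83) = 0.1364 K/W
R_total = 0.2277 K/W
Q = ΔT / R_total = 21 / 0.2277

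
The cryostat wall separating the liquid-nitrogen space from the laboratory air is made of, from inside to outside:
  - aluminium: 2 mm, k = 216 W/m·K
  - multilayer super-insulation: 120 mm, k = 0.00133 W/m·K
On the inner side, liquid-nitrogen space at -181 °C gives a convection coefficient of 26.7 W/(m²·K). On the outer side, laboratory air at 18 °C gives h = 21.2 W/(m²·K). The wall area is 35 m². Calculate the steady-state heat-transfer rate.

Model the wall as resistances in series:
R_inner film = 1/(h_i·A) = 1/(26.7×35) = 0.00107 K/W
R_aluminium = L/(kA) = 0.002/(216×35) = 2.646×10^-7 K/W
R_multilayer super-insulation = L/(kA) = 0.12/(0.00133×35) = 2.578 K/W
R_outer film = 1/(h_o·A) = 1/(21.2×35) = 0.001348 K/W
R_total = 2.58 K/W
Q = ΔT / R_total = 199 / 2.58

Q ≈ 77.1 W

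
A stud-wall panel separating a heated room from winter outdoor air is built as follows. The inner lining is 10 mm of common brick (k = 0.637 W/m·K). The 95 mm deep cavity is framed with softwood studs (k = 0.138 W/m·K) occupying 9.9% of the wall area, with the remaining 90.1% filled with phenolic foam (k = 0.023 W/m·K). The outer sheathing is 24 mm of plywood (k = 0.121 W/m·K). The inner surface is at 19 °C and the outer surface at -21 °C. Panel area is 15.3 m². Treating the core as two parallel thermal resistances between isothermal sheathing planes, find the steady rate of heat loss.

Q ≈ 206 W

Sheathing layers in series; stud and cavity paths in parallel between them.
R_inner = 0.01/(0.637×15.3) = 0.001026 K/W
R_stud  = 0.095/(0.138×0.099×15.3) = 0.4545 K/W
R_cav   = 0.095/(0.023×0.901×15.3) = 0.2996 K/W
1/R_core = 1/R_stud + 1/R_cav → R_core = 0.1806 K/W
R_outer = 0.024/(0.121×15.3) = 0.01296 K/W
R_total = 0.1946 K/W
Q = ΔT/R_total = 40/0.1946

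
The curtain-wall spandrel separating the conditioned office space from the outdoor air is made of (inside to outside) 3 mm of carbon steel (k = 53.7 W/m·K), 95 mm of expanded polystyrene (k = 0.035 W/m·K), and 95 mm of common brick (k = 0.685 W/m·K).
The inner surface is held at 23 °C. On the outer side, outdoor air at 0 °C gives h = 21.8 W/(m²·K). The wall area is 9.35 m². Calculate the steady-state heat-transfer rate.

Thermal resistances in series:
R_carbon steel = L/(kA) = 0.003/(53.7×9.35) = 5.975×10^-6 K/W
R_expanded polystyrene = L/(kA) = 0.095/(0.035×9.35) = 0.2903 K/W
R_common brick = L/(kA) = 0.095/(0.685×9.35) = 0.01483 K/W
R_outer film = 1/(h_o·A) = 1/(21.8×9.35) = 0.004906 K/W
R_total = 0.31 K/W
Q = ΔT / R_total = 23 / 0.31

Q ≈ 74.2 W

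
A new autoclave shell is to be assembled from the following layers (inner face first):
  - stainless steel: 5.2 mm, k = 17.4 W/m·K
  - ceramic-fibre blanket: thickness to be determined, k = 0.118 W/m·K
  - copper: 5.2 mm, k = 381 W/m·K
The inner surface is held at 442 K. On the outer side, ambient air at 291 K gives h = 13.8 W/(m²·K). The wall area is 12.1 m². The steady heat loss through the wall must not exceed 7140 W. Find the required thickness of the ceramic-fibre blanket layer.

L ≈ 21.6 mm

Model the wall as resistances in series:
R_stainless steel = L/(kA) = 0.0052/(17.4×12.1) = 2.47×10^-5 K/W
R_copper = L/(kA) = 0.0052/(381×12.1) = 1.128×10^-6 K/W
R_outer film = 1/(h_o·A) = 1/(13.8×12.1) = 0.005989 K/W
Sum of the known resistances R_other = 0.006015 K/W
Required total resistance R_tot = ΔT/Q_allow = 151/7140 = 0.02115 K/W
R_ceramic-fibre blanket = R_tot − R_other = 0.01513 K/W
L = R·k·A = 0.01513×0.118×12.1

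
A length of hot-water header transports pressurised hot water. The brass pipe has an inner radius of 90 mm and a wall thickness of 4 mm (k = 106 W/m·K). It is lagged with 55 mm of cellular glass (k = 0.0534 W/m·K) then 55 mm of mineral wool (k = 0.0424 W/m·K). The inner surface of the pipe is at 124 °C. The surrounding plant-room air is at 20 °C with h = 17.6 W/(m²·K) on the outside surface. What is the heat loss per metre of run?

For a radial system each layer contributes R = ln(r_out/r_in)/(2πkL); films add R = 1/(hA).
R_brass pipe wall = ln(94/90)/(2π×106×1) = 6.529×10^-5 K/W
R_cellular glass = ln(149/94)/(2π×0.0534×1) = 1.373 K/W
R_mineral wool = ln(204/149)/(2π×0.0424×1) = 1.179 K/W
R_outer film = 1/(h_o·2πr_oL) = 1/(17.6×2π×0.204×1) = 0.04433 K/W
R_total = 2.597 K/W
Q = ΔT/R_total = 104/2.597

q′ ≈ 40.1 W/m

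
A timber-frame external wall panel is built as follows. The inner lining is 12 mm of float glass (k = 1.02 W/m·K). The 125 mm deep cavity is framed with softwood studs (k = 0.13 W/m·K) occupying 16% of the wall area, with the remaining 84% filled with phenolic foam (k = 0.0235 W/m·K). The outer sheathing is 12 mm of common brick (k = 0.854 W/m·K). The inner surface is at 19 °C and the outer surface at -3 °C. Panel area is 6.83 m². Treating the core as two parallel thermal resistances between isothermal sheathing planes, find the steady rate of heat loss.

Sheathing layers in series; stud and cavity paths in parallel between them.
R_inner = 0.012/(1.02×6.83) = 0.001723 K/W
R_stud  = 0.125/(0.13×0.16×6.83) = 0.8799 K/W
R_cav   = 0.125/(0.0235×0.84×6.83) = 0.9271 K/W
1/R_core = 1/R_stud + 1/R_cav → R_core = 0.4514 K/W
R_outer = 0.012/(0.854×6.83) = 0.002057 K/W
R_total = 0.4552 K/W
Q = ΔT/R_total = 22/0.4552

Q ≈ 48.3 W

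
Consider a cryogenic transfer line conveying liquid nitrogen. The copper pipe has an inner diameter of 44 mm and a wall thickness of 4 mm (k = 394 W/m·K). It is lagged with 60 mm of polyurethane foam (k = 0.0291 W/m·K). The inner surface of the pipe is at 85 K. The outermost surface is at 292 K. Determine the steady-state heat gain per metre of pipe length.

Per-layer cylindrical resistances, series-summed:
R_copper pipe wall = ln(26/22)/(2π×394×1) = 6.748×10^-5 K/W
R_polyurethane foam = ln(86/26)/(2π×0.0291×1) = 6.543 K/W
R_total = 6.543 K/W
Q = ΔT/R_total = 207/6.543

q′ ≈ 31.6 W/m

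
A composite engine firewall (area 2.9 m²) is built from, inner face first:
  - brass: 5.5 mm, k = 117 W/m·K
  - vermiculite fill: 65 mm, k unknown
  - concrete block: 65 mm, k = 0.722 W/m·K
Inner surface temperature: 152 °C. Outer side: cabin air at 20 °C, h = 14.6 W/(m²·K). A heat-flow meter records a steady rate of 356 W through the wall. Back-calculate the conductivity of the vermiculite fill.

k ≈ 0.0709 W/(m·K)

Series thermal resistances:
R_brass = L/(kA) = 0.0055/(117×2.9) = 1.621×10^-5 K/W
R_concrete block = L/(kA) = 0.065/(0.722×2.9) = 0.03104 K/W
R_outer film = 1/(h_o·A) = 1/(14.6×2.9) = 0.02362 K/W
Sum of known resistances R_other = 0.05468 K/W
Total R = ΔT/Q = 132/356 = 0.3708 K/W
R_vermiculite fill = R_total − R_other = 0.3161 K/W
k = L/(R·A) = 0.065/(0.3161×2.9)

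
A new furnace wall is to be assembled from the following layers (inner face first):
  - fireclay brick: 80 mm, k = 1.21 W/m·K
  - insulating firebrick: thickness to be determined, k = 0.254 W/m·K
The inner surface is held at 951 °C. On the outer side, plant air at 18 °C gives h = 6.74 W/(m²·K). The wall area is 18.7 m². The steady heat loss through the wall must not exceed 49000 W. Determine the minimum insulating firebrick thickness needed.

L ≈ 36 mm

Treating each layer as a thermal resistance in series:
R_fireclay brick = L/(kA) = 0.08/(1.21×18.7) = 0.003536 K/W
R_outer film = 1/(h_o·A) = 1/(6.74×18.7) = 0.007934 K/W
Sum of the known resistances R_other = 0.01147 K/W
Required total resistance R_tot = ΔT/Q_allow = 933/49000 = 0.01904 K/W
R_insulating firebrick = R_tot − R_other = 0.007571 K/W
L = R·k·A = 0.007571×0.254×18.7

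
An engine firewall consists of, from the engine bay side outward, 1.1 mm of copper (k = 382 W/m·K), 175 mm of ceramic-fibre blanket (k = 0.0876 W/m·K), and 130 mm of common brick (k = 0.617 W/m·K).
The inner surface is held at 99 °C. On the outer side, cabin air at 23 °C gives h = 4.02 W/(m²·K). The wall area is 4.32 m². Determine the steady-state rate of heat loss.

Using the resistance-network approach (series):
R_copper = L/(kA) = 0.0011/(382×4.32) = 6.666×10^-7 K/W
R_ceramic-fibre blanket = L/(kA) = 0.175/(0.0876×4.32) = 0.4624 K/W
R_common brick = L/(kA) = 0.13/(0.617×4.32) = 0.04877 K/W
R_outer film = 1/(h_o·A) = 1/(4.02×4.32) = 0.05758 K/W
R_total = 0.5688 K/W
Q = ΔT / R_total = 76 / 0.5688

Q ≈ 134 W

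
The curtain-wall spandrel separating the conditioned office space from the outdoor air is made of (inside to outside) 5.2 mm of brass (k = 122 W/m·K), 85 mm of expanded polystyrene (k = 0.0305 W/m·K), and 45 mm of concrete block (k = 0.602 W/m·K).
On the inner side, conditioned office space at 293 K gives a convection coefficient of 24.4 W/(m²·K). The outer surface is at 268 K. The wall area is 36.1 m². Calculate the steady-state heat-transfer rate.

Using the resistance-network approach (series):
R_inner film = 1/(h_i·A) = 1/(24.4×36.1) = 0.001135 K/W
R_brass = L/(kA) = 0.0052/(122×36.1) = 1.181×10^-6 K/W
R_expanded polystyrene = L/(kA) = 0.085/(0.0305×36.1) = 0.0772 K/W
R_concrete block = L/(kA) = 0.045/(0.602×36.1) = 0.002071 K/W
R_total = 0.08041 K/W
Q = ΔT / R_total = 25 / 0.08041

Q ≈ 311 W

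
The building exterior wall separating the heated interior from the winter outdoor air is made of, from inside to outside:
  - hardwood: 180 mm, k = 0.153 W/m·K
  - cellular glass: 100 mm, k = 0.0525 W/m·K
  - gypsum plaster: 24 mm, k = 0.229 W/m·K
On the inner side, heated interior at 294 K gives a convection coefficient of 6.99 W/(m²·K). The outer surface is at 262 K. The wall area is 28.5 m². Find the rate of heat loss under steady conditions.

Model the wall as resistances in series:
R_inner film = 1/(h_i·A) = 1/(6.99×28.5) = 0.00502 K/W
R_hardwood = L/(kA) = 0.18/(0.153×28.5) = 0.04128 K/W
R_cellular glass = L/(kA) = 0.1/(0.0525×28.5) = 0.06683 K/W
R_gypsum plaster = L/(kA) = 0.024/(0.229×28.5) = 0.003677 K/W
R_total = 0.1168 K/W
Q = ΔT / R_total = 32 / 0.1168

Q ≈ 274 W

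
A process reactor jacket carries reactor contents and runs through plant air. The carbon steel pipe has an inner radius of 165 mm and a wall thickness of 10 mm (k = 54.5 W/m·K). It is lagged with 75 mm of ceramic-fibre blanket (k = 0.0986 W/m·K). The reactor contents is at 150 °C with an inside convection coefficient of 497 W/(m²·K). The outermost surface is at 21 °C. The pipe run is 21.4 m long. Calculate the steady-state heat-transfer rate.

Radial resistances (cylindrical: R_cond = ln(r_o/r_i)/(2πkL), R_conv = 1/(h·2πrL)):
R_inner film = 1/(h_i·2πr₁L) = 1/(497×2π×0.165×21.4) = 9.069×10^-5 K/W
R_carbon steel pipe wall = ln(175/165)/(2π×54.5×21.4) = 8.029×10^-6 K/W
R_ceramic-fibre blanket = ln(250/175)/(2π×0.0986×21.4) = 0.0269 K/W
R_total = 0.027 K/W
Q = ΔT/R_total = 129/0.027

Q ≈ 4780 W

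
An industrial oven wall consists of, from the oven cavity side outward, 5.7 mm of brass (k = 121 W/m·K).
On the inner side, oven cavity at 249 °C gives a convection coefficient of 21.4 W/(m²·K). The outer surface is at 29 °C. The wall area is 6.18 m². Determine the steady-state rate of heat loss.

Model the wall as resistances in series:
R_inner film = 1/(h_i·A) = 1/(21.4×6.18) = 0.007561 K/W
R_brass = L/(kA) = 0.0057/(121×6.18) = 7.623×10^-6 K/W
R_total = 0.007569 K/W
Q = ΔT / R_total = 220 / 0.007569

Q ≈ 29100 W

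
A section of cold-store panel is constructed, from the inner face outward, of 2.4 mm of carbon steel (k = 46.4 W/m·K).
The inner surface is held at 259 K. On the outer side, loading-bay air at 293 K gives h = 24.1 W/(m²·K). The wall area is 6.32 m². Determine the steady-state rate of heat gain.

Q ≈ 5170 W

Using the resistance-network approach (series):
R_carbon steel = L/(kA) = 0.0024/(46.4×6.32) = 8.184×10^-6 K/W
R_outer film = 1/(h_o·A) = 1/(24.1×6.32) = 0.006565 K/W
R_total = 0.006574 K/W
Q = ΔT / R_total = 34 / 0.006574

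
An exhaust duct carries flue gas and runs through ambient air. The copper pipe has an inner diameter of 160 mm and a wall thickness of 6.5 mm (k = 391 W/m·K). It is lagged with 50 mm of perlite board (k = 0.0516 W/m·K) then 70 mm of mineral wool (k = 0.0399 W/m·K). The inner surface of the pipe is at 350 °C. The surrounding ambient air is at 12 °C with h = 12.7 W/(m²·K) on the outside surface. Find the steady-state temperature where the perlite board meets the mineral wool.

Radial resistances (cylindrical: R_cond = ln(r_o/r_i)/(2πkL), R_conv = 1/(h·2πrL)):
R_copper pipe wall = ln(86.5/80)/(2π×391×1) = 3.18×10^-5 K/W
R_perlite board = ln(136.5/86.5)/(2π×0.0516×1) = 1.407 K/W
R_mineral wool = ln(206.5/136.5)/(2π×0.0399×1) = 1.651 K/W
R_outer film = 1/(h_o·2πr_oL) = 1/(12.7×2π×0.2065×1) = 0.06069 K/W
R_total = 3.119 K/W
Q = ΔT/R_total = 338/3.119
Q = 108 W/m
T_interface = T_inner − Q·ΣR(inner→interface) = 350 − 108×1.407

T ≈ 198 °C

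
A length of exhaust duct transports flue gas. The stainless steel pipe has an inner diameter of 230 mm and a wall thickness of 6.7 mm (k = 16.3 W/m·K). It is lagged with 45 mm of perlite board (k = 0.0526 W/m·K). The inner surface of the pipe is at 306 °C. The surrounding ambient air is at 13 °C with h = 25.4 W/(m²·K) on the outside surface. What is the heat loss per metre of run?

q′ ≈ 296 W/m

Cylindrical conduction, so R = ln(r₂/r₁)/(2πkL) per layer, in series:
R_stainless steel pipe wall = ln(121.7/115)/(2π×16.3×1) = 5.529×10^-4 K/W
R_perlite board = ln(166.7/121.7)/(2π×0.0526×1) = 0.952 K/W
R_outer film = 1/(h_o·2πr_oL) = 1/(25.4×2π×0.1667×1) = 0.03759 K/W
R_total = 0.9902 K/W
Q = ΔT/R_total = 293/0.9902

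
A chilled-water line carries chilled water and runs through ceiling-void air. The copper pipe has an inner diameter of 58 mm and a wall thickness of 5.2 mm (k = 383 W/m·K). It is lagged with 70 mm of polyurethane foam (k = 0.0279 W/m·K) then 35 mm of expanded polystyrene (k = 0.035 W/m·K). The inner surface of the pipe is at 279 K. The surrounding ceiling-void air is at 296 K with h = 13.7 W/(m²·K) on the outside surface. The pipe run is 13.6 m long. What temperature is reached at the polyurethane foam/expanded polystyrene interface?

T ≈ 293 K

Treating each annulus and film as a series resistance:
R_copper pipe wall = ln(34.2/29)/(2π×383×13.6) = 5.039×10^-6 K/W
R_polyurethane foam = ln(104.2/34.2)/(2π×0.0279×13.6) = 0.4673 K/W
R_expanded polystyrene = ln(139.2/104.2)/(2π×0.035×13.6) = 0.09683 K/W
R_outer film = 1/(h_o·2πr_oL) = 1/(13.7×2π×0.1392×13.6) = 0.006137 K/W
R_total = 0.5703 K/W
Q = ΔT/R_total = 17/0.5703
Q = 29.8 W
T_interface = T_inner + Q·ΣR(inner→interface) = 279 + 29.8×0.4673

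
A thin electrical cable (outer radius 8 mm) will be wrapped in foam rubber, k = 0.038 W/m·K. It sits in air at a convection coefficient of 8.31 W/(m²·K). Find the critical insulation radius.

r_cr ≈ 4.57 mm

For a cylinder r_cr = k/h = 0.038/8.31
r_cr = 4.57 mm; since the bare radius (8 mm) is above r_cr, any added insulation will reduce heat loss.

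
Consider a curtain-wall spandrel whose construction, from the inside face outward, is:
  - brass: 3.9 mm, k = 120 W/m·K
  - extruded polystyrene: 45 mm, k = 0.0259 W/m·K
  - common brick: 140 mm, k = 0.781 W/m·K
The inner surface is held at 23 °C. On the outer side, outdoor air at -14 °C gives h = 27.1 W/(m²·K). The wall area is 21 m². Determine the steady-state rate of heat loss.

Series thermal resistances:
R_brass = L/(kA) = 0.0039/(120×21) = 1.548×10^-6 K/W
R_extruded polystyrene = L/(kA) = 0.045/(0.0259×21) = 0.08274 K/W
R_common brick = L/(kA) = 0.14/(0.781×21) = 0.008536 K/W
R_outer film = 1/(h_o·A) = 1/(27.1×21) = 0.001757 K/W
R_total = 0.09303 K/W
Q = ΔT / R_total = 37 / 0.09303

Q ≈ 398 W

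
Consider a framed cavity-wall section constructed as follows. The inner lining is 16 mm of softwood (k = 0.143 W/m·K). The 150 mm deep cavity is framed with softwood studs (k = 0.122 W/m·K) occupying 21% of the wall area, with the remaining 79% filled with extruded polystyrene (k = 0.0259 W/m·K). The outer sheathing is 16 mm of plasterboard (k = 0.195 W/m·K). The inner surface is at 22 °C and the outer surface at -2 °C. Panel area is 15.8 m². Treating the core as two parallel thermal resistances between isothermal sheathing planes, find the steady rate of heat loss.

Q ≈ 110 W

Sheathing layers in series; stud and cavity paths in parallel between them.
R_inner = 0.016/(0.143×15.8) = 0.007082 K/W
R_stud  = 0.15/(0.122×0.21×15.8) = 0.3706 K/W
R_cav   = 0.15/(0.0259×0.79×15.8) = 0.464 K/W
1/R_core = 1/R_stud + 1/R_cav → R_core = 0.206 K/W
R_outer = 0.016/(0.195×15.8) = 0.005193 K/W
R_total = 0.2183 K/W
Q = ΔT/R_total = 24/0.2183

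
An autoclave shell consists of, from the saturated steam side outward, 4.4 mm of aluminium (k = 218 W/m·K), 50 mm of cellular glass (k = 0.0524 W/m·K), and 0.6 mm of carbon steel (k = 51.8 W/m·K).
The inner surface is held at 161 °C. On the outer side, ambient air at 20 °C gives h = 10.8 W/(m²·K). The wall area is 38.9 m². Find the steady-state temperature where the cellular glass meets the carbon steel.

T ≈ 32.5 °C

Using the resistance-network approach (series):
R_aluminium = L/(kA) = 0.0044/(218×38.9) = 5.189×10^-7 K/W
R_cellular glass = L/(kA) = 0.05/(0.0524×38.9) = 0.02453 K/W
R_carbon steel = L/(kA) = 0.0006/(51.8×38.9) = 2.978×10^-7 K/W
R_outer film = 1/(h_o·A) = 1/(10.8×38.9) = 0.00238 K/W
R_total = 0.02691 K/W;  Q = ΔT/R_total = 141/0.02691 = 5240 W
T_interface = T_inner − Q·ΣR(inner→interface) = 161 − 5240×0.02453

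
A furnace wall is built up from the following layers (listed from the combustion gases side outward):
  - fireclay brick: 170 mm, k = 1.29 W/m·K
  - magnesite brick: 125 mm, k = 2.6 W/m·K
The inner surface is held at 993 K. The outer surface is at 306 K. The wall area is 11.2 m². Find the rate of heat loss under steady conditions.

Q ≈ 42800 W

Series thermal resistances:
R_fireclay brick = L/(kA) = 0.17/(1.29×11.2) = 0.01177 K/W
R_magnesite brick = L/(kA) = 0.125/(2.6×11.2) = 0.004293 K/W
R_total = 0.01606 K/W
Q = ΔT / R_total = 687 / 0.01606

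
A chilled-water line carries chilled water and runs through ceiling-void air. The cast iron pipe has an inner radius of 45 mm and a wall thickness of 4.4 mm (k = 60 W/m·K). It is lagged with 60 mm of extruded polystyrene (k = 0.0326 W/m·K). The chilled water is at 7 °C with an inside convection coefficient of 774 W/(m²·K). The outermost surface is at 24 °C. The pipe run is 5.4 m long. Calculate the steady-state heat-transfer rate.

Per-layer cylindrical resistances, series-summed:
R_inner film = 1/(h_i·2πr₁L) = 1/(774×2π×0.045×5.4) = 8.462×10^-4 K/W
R_cast iron pipe wall = ln(49.4/45)/(2π×60×5.4) = 4.582×10^-5 K/W
R_extruded polystyrene = ln(109.4/49.4)/(2π×0.0326×5.4) = 0.7188 K/W
R_total = 0.7197 K/W
Q = ΔT/R_total = 17/0.7197

Q ≈ 23.6 W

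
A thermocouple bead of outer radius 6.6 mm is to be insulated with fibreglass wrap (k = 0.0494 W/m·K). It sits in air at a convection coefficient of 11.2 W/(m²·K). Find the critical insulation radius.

For a sphere r_cr = 2k/h = 2×0.0494/11.2
r_cr = 8.82 mm; since the bare radius (6.6 mm) is below r_cr, adding a thin layer of insulation will *increase* heat loss.

r_cr ≈ 8.82 mm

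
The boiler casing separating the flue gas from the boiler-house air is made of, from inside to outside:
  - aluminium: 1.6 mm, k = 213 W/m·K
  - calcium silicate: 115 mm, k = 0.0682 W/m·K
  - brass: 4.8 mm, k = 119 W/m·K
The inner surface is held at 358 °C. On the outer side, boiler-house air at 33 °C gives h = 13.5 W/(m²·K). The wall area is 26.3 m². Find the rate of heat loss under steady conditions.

Q ≈ 4860 W

Series thermal resistances:
R_aluminium = L/(kA) = 0.0016/(213×26.3) = 2.856×10^-7 K/W
R_calcium silicate = L/(kA) = 0.115/(0.0682×26.3) = 0.06411 K/W
R_brass = L/(kA) = 0.0048/(119×26.3) = 1.534×10^-6 K/W
R_outer film = 1/(h_o·A) = 1/(13.5×26.3) = 0.002817 K/W
R_total = 0.06693 K/W
Q = ΔT / R_total = 325 / 0.06693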